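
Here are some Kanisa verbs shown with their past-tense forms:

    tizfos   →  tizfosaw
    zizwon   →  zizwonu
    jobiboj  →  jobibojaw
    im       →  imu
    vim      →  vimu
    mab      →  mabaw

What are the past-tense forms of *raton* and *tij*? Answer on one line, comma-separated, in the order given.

Looking at the final consonant of each stem: -u when the stem ends in a nasal (*zizwon*, *im*, *vim*); -aw when the stem ends in a non-nasal consonant (*tizfos*, *jobiboj*, *mab*).
*raton*: final consonant = /n/, a nasal → -u → *ratonu*.
The final consonant of *tij* is /j/, which is non-nasal, so the suffix is -aw, giving *tijaw*.

ratonu, tijaw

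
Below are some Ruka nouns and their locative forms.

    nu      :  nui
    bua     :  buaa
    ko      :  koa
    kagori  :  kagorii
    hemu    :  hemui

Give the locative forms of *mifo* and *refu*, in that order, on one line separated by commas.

The alternation tracks the last vowel of the stem — -i when the last vowel of the stem is a high vowel (*nu*, *kagori*, *hemu*); -a when the last vowel of the stem is a non-high vowel (*bua*, *ko*).
The last vowel of *mifo* is /o/, which is a non-high vowel, so the suffix is -a, giving *mifoa*.
The last vowel of *refu* is /u/, which is a high vowel, so the suffix is -i, giving *refui*.

mifoa, refui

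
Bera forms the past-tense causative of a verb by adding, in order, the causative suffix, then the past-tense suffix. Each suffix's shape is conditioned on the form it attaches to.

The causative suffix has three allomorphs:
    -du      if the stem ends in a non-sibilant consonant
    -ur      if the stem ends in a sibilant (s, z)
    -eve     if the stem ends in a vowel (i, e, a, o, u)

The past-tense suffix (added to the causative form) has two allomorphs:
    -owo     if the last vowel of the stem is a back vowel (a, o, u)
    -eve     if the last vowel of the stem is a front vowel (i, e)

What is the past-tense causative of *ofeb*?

ofebduowo

*ofeb* — final sound /b/ (a non-sibilant consonant) → -du → *ofebdu*.
The causative form *ofebdu*: last vowel = /u/, a back vowel → -owo → *ofebduowo*.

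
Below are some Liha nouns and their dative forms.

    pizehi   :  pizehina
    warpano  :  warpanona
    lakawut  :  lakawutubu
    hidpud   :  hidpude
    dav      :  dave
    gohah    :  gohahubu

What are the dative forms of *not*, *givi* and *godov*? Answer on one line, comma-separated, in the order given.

The suffix is conditioned by the final sound: -ubu when the stem ends in a voiceless consonant (*lakawut*, *gohah*); -e when the stem ends in a voiced consonant (*hidpud*, *dav*); -na when the stem ends in a vowel (*pizehi*, *warpano*).
The final sound of *not* is /t/, which is a voiceless consonant, so the suffix is -ubu, giving *notubu*.
*givi* — final sound /i/ (a vowel) → -na → *givina*.
*godov* — final sound /v/ (a voiced consonant) → -e → *godove*.

notubu, givina, godove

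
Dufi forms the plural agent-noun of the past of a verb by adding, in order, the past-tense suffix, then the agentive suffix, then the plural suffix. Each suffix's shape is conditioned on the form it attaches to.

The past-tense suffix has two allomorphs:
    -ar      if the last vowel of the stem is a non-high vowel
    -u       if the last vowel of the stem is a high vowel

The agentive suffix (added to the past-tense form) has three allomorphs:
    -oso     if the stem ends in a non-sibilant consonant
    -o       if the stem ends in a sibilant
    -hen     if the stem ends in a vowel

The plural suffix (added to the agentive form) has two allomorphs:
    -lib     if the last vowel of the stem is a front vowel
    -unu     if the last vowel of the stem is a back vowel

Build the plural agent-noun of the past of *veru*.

*veru*: last vowel = /u/, a high vowel → -u → *veruu*.
Since the final sound of the past-tense form *veruu* is /u/ (a vowel), it takes -hen, giving *veruuhen*.
The agentive form *veruuhen*: last vowel = /e/, a front vowel → -lib → *veruuhenlib*.

veruuhenlib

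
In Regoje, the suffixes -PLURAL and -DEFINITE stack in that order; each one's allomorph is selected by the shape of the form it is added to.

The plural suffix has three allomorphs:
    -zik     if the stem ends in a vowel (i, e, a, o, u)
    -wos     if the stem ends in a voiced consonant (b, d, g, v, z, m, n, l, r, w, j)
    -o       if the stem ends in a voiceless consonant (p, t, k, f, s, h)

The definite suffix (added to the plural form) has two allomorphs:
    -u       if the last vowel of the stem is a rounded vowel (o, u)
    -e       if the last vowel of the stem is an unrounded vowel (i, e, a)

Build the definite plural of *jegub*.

jegubwosu

Since the final sound of *jegub* is /b/ (a voiced consonant), it takes -wos, giving *jegubwos*.
Since the last vowel of the plural form *jegubwos* is /o/ (a rounded vowel), it takes -u, giving *jegubwosu*.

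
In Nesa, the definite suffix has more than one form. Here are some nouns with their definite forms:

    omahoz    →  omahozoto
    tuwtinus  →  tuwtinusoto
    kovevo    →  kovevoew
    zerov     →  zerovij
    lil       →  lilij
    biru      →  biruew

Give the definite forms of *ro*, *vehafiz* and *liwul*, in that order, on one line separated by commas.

Looking at the final sound of each stem: -oto when the stem ends in a sibilant (*omahoz*, *tuwtinus*); -ij when the stem ends in a non-sibilant consonant (*zerov*, *lil*); -ew when the stem ends in a vowel (*kovevo*, *biru*).
Since the final sound of *ro* is /o/ (a vowel), it takes -ew, giving *roew*.
*vehafiz*: final sound = /z/, a sibilant → -oto → *vehafizoto*.
*liwul* — final sound /l/ (a non-sibilant consonant) → -ij → *liwulij*.

roew, vehafizoto, liwulij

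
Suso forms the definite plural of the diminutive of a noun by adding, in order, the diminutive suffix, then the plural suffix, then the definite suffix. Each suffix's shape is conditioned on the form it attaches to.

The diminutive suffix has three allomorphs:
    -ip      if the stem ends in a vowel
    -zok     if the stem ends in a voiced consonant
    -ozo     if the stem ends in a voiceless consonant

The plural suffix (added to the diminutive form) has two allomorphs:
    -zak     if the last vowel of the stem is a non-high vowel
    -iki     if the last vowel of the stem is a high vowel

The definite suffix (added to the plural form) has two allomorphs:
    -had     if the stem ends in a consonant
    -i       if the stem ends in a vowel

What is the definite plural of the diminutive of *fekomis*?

The final sound of *fekomis* is /s/, which is a voiceless consonant, so the diminutive suffix is -ozo, giving *fekomisozo*.
The diminutive form *fekomisozo*: last vowel = /o/, a non-high vowel → -zak → *fekomisozozak*.
The final sound of the plural form *fekomisozozak* is /k/, which is a consonant, so the definite suffix is -had, giving *fekomisozozakhad*.

fekomisozozakhad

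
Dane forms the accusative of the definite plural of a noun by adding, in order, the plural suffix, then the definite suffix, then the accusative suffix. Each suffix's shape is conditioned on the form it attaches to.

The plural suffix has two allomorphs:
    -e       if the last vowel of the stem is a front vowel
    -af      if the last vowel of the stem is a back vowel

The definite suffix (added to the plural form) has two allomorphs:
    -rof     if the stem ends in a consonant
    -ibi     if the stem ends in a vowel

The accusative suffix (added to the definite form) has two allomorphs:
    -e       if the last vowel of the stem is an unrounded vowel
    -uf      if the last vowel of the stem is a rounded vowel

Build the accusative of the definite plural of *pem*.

The last vowel of *pem* is /e/, which is a front vowel, so the plural suffix is -e, giving *peme*.
The plural form *peme* — final sound /e/ (a vowel) → -ibi → *pemeibi*.
The definite form *pemeibi*: last vowel = /i/, an unrounded vowel → -e → *pemeibie*.

pemeibie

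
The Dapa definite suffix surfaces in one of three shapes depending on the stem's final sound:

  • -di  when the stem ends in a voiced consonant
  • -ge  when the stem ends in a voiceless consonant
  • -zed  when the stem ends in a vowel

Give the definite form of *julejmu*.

julejmuzed

*julejmu*: final sound = /u/, a vowel → -zed → *julejmuzed*.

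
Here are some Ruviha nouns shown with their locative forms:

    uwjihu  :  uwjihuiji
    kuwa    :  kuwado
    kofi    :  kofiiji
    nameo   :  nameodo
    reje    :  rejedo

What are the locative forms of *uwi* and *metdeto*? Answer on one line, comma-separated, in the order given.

uwiiji, metdetodo

Looking at the last vowel of each stem: -iji when the last vowel of the stem is a high vowel (*uwjihu*, *kofi*); -do when the last vowel of the stem is a non-high vowel (*kuwa*, *nameo*, *reje*).
The last vowel of *uwi* is /i/, which is a high vowel, so the suffix is -iji, giving *uwiiji*.
The last vowel of *metdeto* is /o/, which is a non-high vowel, so the suffix is -do, giving *metdetodo*.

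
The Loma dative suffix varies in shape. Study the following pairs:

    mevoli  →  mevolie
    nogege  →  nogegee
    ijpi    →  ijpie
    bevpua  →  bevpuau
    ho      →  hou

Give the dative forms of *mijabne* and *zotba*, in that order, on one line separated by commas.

The suffix is conditioned by the last vowel: -e when the last vowel of the stem is a front vowel (*mevoli*, *nogege*, *ijpi*); -u when the last vowel of the stem is a back vowel (*bevpua*, *ho*).
*mijabne* — last vowel /e/ (a front vowel) → -e → *mijabnee*.
*zotba* — last vowel /a/ (a back vowel) → -u → *zotbau*.

mijabnee, zotbau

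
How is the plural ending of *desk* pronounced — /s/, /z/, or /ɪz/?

/s/

The stem *desk* ends in a voiceless non-sibilant consonant.
The plural suffix surfaces as /ɪz/ after sibilants, /s/ after other voiceless consonants, and /z/ after other voiced sounds.
So the plural -s on *desk* is pronounced /s/.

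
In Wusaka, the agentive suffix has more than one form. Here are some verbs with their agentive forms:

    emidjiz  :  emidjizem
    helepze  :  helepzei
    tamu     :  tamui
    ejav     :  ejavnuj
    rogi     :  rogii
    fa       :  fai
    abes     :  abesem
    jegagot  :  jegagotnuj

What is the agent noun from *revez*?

The suffix is conditioned by the final sound: -em when the stem ends in a sibilant (*emidjiz*, *abes*); -nuj when the stem ends in a non-sibilant consonant (*ejav*, *jegagot*); -i when the stem ends in a vowel (*helepze*, *tamu*, *rogi*, *fa*).
The final sound of *revez* is /z/, which is a sibilant, so the suffix is -em, giving *revezem*.

revezem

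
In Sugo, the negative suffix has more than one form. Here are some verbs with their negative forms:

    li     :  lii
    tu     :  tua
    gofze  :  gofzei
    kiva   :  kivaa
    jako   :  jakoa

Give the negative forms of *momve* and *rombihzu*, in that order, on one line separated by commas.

momvei, rombihzua

The pattern is front/back vowel harmony: -i when the last vowel of the stem is a front vowel (*li*, *gofze*); -a when the last vowel of the stem is a back vowel (*tu*, *kiva*, *jako*).
*momve*: last vowel = /e/, a front vowel → -i → *momvei*.
*rombihzu* — last vowel /u/ (a back vowel) → -a → *rombihzua*.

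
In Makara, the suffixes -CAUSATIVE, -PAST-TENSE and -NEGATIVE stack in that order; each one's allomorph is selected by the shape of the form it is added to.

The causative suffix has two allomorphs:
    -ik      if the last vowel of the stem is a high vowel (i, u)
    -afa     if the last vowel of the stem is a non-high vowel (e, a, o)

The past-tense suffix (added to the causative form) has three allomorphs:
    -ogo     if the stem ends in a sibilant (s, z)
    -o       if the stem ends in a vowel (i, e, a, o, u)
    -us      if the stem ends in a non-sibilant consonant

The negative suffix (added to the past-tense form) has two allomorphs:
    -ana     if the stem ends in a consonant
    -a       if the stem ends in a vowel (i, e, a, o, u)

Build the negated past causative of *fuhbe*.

fuhbeafaoa

Since the last vowel of *fuhbe* is /e/ (a non-high vowel), it takes -afa, giving *fuhbeafa*.
The causative form *fuhbeafa*: final sound = /a/, a vowel → -o → *fuhbeafao*.
Since the final sound of the past-tense form *fuhbeafao* is /o/ (a vowel), it takes -a, giving *fuhbeafaoa*.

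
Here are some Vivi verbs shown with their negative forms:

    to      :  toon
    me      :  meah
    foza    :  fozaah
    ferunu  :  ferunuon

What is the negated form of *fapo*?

The suffix is conditioned by the last vowel: -on when the last vowel of the stem is a rounded vowel (*to*, *ferunu*); -ah when the last vowel of the stem is an unrounded vowel (*me*, *foza*).
*fapo*: last vowel = /o/, a rounded vowel → -on → *fapoon*.

fapoon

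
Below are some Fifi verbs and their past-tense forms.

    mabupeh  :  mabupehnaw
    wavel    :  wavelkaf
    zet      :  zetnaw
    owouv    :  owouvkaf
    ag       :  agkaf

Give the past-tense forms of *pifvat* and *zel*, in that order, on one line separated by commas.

The suffix is conditioned by the final consonant: -naw when the stem ends in a voiceless consonant (*mabupeh*, *zet*); -kaf when the stem ends in a voiced consonant (*wavel*, *owouv*, *ag*).
*pifvat*: final consonant = /t/, voiceless → -naw → *pifvatnaw*.
*zel*: final consonant = /l/, voiced → -kaf → *zelkaf*.

pifvatnaw, zelkaf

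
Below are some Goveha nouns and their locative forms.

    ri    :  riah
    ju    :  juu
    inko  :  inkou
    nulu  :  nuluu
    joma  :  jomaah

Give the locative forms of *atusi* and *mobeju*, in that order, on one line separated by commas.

The alternation tracks the last vowel of the stem — -u when the last vowel of the stem is a rounded vowel (*ju*, *inko*, *nulu*); -ah when the last vowel of the stem is an unrounded vowel (*ri*, *joma*).
Since the last vowel of *atusi* is /i/ (an unrounded vowel), it takes -ah, giving *atusiah*.
*mobeju*: last vowel = /u/, a rounded vowel → -u → *mobejuu*.

atusiah, mobejuu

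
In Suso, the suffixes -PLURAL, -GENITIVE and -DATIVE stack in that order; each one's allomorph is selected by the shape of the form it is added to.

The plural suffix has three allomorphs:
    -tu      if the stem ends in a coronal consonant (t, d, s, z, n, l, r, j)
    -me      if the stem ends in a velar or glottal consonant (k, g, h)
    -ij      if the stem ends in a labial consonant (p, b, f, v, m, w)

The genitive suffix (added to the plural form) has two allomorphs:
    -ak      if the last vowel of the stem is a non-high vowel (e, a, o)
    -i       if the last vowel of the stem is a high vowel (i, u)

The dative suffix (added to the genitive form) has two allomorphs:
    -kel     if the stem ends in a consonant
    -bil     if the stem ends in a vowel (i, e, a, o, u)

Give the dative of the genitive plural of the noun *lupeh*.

*lupeh* — final consonant /h/ (velar/glottal) → -me → *lupehme*.
The plural form *lupehme*: last vowel = /e/, a non-high vowel → -ak → *lupehmeak*.
Since the final sound of the genitive form *lupehmeak* is /k/ (a consonant), it takes -kel, giving *lupehmeakkel*.

lupehmeakkel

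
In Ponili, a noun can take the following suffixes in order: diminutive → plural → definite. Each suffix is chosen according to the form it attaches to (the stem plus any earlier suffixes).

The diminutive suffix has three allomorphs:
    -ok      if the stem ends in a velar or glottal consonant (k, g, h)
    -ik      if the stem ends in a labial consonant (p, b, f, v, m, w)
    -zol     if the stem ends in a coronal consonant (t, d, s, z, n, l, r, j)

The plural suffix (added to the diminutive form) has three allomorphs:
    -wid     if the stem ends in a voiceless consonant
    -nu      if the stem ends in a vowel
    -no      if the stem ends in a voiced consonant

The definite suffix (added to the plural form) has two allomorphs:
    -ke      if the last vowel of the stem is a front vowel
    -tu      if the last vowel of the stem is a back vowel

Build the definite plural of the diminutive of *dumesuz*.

dumesuzzolnotu

The final consonant of *dumesuz* is /z/, which is coronal, so the diminutive suffix is -zol, giving *dumesuzzol*.
Since the final sound of the diminutive form *dumesuzzol* is /l/ (a voiced consonant), it takes -no, giving *dumesuzzolno*.
The last vowel of the plural form *dumesuzzolno* is /o/, which is a back vowel, so the definite suffix is -tu, giving *dumesuzzolnotu*.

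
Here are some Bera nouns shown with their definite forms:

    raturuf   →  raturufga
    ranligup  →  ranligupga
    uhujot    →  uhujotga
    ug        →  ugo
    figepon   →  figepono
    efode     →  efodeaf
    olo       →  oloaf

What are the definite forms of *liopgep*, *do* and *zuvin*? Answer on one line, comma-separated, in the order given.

liopgepga, doaf, zuvino

Looking at the final sound of each stem: -ga when the stem ends in a voiceless consonant (*raturuf*, *ranligup*, *uhujot*); -o when the stem ends in a voiced consonant (*ug*, *figepon*); -af when the stem ends in a vowel (*efode*, *olo*).
The final sound of *liopgep* is /p/, which is a voiceless consonant, so the suffix is -ga, giving *liopgepga*.
*do*: final sound = /o/, a vowel → -af → *doaf*.
*zuvin* — final sound /n/ (a voiced consonant) → -o → *zuvino*.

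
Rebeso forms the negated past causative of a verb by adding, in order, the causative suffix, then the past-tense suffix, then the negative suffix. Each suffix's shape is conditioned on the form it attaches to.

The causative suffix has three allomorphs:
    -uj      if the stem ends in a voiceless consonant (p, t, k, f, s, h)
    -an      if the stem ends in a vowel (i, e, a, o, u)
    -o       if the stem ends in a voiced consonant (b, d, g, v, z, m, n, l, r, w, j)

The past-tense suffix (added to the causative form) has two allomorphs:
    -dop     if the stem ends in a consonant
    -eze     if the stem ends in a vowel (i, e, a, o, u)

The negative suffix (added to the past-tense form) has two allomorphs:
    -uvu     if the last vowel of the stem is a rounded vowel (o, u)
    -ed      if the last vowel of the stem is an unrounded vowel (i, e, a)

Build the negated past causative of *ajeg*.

ajegoezeed

*ajeg* — final sound /g/ (a voiced consonant) → -o → *ajego*.
The final sound of the causative form *ajego* is /o/, which is a vowel, so the past-tense suffix is -eze, giving *ajegoeze*.
The past-tense form *ajegoeze* — last vowel /e/ (an unrounded vowel) → -ed → *ajegoezeed*.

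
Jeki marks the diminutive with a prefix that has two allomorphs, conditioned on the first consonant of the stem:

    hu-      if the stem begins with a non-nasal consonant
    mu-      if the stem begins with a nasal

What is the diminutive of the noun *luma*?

huluma

Since the first consonant of *luma* is /l/ (non-nasal), it takes hu-, giving *huluma*.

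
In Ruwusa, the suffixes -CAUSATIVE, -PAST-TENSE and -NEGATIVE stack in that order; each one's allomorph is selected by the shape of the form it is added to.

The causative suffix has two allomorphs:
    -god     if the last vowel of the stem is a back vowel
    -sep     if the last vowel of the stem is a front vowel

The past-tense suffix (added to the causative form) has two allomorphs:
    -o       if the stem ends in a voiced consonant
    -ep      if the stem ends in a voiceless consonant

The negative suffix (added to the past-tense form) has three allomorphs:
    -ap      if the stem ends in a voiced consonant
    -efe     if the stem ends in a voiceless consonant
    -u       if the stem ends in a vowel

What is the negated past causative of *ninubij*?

The last vowel of *ninubij* is /i/, which is a front vowel, so the causative suffix is -sep, giving *ninubijsep*.
Since the final consonant of the causative form *ninubijsep* is /p/ (voiceless), it takes -ep, giving *ninubijsepep*.
Since the final sound of the past-tense form *ninubijsepep* is /p/ (a voiceless consonant), it takes -efe, giving *ninubijsepepefe*.

ninubijsepepefe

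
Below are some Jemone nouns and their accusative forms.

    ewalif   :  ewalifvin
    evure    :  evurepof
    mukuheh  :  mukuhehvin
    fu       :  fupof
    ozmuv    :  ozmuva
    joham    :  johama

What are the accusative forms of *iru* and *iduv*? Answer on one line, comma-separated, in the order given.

Looking at the final sound of each stem: -vin when the stem ends in a voiceless consonant (*ewalif*, *mukuheh*); -a when the stem ends in a voiced consonant (*ozmuv*, *joham*); -pof when the stem ends in a vowel (*evure*, *fu*).
*iru*: final sound = /u/, a vowel → -pof → *irupof*.
The final sound of *iduv* is /v/, which is a voiced consonant, so the suffix is -a, giving *iduva*.

irupof, iduva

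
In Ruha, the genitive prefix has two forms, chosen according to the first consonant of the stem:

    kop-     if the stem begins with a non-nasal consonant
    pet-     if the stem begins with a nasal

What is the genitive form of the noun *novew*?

petnovew

*novew*: first consonant = /n/, a nasal → pet- → *petnovew*.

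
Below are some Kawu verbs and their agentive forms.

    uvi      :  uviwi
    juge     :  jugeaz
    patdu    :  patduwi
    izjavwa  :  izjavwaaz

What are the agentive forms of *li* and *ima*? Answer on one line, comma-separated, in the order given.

liwi, imaaz

The suffix is conditioned by the last vowel: -wi when the last vowel of the stem is a high vowel (*uvi*, *patdu*); -az when the last vowel of the stem is a non-high vowel (*juge*, *izjavwa*).
*li* — last vowel /i/ (a high vowel) → -wi → *liwi*.
The last vowel of *ima* is /a/, which is a non-high vowel, so the suffix is -az, giving *imaaz*.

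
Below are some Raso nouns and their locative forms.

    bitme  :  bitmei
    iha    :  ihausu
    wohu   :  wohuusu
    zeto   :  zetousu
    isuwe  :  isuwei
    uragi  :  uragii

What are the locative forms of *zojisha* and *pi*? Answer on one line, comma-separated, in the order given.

zojishausu, pii

The suffix is conditioned by the last vowel: -i when the last vowel of the stem is a front vowel (*bitme*, *isuwe*, *uragi*); -usu when the last vowel of the stem is a back vowel (*iha*, *wohu*, *zeto*).
*zojisha*: last vowel = /a/, a back vowel → -usu → *zojishausu*.
The last vowel of *pi* is /i/, which is a front vowel, so the suffix is -i, giving *pii*.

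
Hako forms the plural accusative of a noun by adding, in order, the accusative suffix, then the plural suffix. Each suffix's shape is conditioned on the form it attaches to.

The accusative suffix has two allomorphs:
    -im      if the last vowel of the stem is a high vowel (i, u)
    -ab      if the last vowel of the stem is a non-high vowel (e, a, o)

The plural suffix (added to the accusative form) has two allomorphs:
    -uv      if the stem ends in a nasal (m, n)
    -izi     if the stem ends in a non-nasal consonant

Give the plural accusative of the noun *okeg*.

okegabizi

*okeg* — last vowel /e/ (a non-high vowel) → -ab → *okegab*.
Since the final consonant of the accusative form *okegab* is /b/ (non-nasal), it takes -izi, giving *okegabizi*.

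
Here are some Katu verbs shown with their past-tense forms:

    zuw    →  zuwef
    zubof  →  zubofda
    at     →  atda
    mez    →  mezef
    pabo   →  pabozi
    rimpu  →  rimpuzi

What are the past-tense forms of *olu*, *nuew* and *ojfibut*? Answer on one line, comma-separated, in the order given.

oluzi, nuewef, ojfibutda

The pattern is voicing of the final sound: -da when the stem ends in a voiceless consonant (*zubof*, *at*); -ef when the stem ends in a voiced consonant (*zuw*, *mez*); -zi when the stem ends in a vowel (*pabo*, *rimpu*).
*olu*: final sound = /u/, a vowel → -zi → *oluzi*.
The final sound of *nuew* is /w/, which is a voiced consonant, so the suffix is -ef, giving *nuewef*.
*ojfibut*: final sound = /t/, a voiceless consonant → -da → *ojfibutda*.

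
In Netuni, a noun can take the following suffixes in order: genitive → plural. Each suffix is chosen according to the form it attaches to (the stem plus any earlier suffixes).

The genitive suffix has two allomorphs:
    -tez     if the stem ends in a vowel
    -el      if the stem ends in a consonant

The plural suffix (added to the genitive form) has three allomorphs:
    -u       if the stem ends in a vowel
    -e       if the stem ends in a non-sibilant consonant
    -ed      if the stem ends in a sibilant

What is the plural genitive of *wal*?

*wal* — final sound /l/ (a consonant) → -el → *walel*.
The final sound of the genitive form *walel* is /l/, which is a non-sibilant consonant, so the plural suffix is -e, giving *walele*.

walele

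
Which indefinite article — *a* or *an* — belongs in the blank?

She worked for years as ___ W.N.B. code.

The indefinite article is chosen by the initial *sound* of the following word, not its spelling.
The initialism *W.N.B.* is read letter by letter; the first letter, W, is pronounced /ˈdʌbəl.juː/, which begins with a consonant sound.
So the article is *a*: She worked for years as a W.N.B. code.

a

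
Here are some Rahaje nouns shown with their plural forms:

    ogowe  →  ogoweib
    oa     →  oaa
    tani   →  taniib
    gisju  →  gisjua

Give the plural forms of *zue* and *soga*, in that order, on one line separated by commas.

zueib, sogaa

The pattern is front/back vowel harmony: -ib when the last vowel of the stem is a front vowel (*ogowe*, *tani*); -a when the last vowel of the stem is a back vowel (*oa*, *gisju*).
The last vowel of *zue* is /e/, which is a front vowel, so the suffix is -ib, giving *zueib*.
*soga*: last vowel = /a/, a back vowel → -a → *sogaa*.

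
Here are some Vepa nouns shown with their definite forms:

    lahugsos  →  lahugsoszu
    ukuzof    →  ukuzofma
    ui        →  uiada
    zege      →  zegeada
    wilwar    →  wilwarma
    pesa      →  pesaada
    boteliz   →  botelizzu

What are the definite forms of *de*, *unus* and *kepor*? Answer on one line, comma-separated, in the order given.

The pattern is sibilance of the final sound: -zu when the stem ends in a sibilant (*lahugsos*, *boteliz*); -ma when the stem ends in a non-sibilant consonant (*ukuzof*, *wilwar*); -ada when the stem ends in a vowel (*ui*, *zege*, *pesa*).
The final sound of *de* is /e/, which is a vowel, so the suffix is -ada, giving *deada*.
*unus* — final sound /s/ (a sibilant) → -zu → *unuszu*.
Since the final sound of *kepor* is /r/ (a non-sibilant consonant), it takes -ma, giving *keporma*.

deada, unuszu, keporma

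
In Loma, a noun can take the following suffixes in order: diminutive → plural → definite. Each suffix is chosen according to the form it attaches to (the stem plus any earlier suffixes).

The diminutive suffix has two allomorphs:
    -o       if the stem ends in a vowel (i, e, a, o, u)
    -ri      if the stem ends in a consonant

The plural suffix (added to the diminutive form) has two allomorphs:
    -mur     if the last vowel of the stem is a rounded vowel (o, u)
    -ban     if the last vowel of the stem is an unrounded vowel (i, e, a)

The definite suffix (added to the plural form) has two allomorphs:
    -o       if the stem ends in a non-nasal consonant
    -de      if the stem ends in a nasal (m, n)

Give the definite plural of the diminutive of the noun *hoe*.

hoeomuro

*hoe* — final sound /e/ (a vowel) → -o → *hoeo*.
Since the last vowel of the diminutive form *hoeo* is /o/ (a rounded vowel), it takes -mur, giving *hoeomur*.
The plural form *hoeomur* — final consonant /r/ (non-nasal) → -o → *hoeomuro*.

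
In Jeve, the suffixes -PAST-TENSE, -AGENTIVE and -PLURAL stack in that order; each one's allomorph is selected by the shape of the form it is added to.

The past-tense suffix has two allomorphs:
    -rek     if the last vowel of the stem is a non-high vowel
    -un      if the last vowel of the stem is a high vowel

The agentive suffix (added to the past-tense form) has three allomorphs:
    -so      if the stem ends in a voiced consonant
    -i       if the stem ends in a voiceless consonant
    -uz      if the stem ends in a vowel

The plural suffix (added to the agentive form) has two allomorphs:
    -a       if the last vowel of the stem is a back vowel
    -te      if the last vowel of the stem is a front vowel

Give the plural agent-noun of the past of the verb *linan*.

*linan* — last vowel /a/ (a non-high vowel) → -rek → *linanrek*.
Since the final sound of the past-tense form *linanrek* is /k/ (a voiceless consonant), it takes -i, giving *linanreki*.
Since the last vowel of the agentive form *linanreki* is /i/ (a front vowel), it takes -te, giving *linanrekite*.

linanrekite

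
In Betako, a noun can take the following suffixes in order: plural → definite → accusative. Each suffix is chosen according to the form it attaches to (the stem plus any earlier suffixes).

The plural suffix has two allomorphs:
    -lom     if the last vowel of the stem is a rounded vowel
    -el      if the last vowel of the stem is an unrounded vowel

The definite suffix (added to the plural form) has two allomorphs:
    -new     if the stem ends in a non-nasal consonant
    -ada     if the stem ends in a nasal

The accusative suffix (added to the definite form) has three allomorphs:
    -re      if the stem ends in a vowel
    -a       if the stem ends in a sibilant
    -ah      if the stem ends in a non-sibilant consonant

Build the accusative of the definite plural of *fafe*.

Since the last vowel of *fafe* is /e/ (an unrounded vowel), it takes -el, giving *fafeel*.
Since the final consonant of the plural form *fafeel* is /l/ (non-nasal), it takes -new, giving *fafeelnew*.
The definite form *fafeelnew* — final sound /w/ (a non-sibilant consonant) → -ah → *fafeelnewah*.

fafeelnewah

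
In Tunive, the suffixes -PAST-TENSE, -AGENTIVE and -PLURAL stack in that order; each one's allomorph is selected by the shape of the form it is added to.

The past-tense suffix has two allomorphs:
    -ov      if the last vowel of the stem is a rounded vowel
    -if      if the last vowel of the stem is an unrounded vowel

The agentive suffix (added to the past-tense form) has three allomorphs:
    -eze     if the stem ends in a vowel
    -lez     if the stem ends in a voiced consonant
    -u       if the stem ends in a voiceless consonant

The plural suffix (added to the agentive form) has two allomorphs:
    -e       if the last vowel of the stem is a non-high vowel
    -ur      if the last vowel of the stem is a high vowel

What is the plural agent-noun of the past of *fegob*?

Since the last vowel of *fegob* is /o/ (a rounded vowel), it takes -ov, giving *fegobov*.
The final sound of the past-tense form *fegobov* is /v/, which is a voiced consonant, so the agentive suffix is -lez, giving *fegobovlez*.
Since the last vowel of the agentive form *fegobovlez* is /e/ (a non-high vowel), it takes -e, giving *fegobovleze*.

fegobovleze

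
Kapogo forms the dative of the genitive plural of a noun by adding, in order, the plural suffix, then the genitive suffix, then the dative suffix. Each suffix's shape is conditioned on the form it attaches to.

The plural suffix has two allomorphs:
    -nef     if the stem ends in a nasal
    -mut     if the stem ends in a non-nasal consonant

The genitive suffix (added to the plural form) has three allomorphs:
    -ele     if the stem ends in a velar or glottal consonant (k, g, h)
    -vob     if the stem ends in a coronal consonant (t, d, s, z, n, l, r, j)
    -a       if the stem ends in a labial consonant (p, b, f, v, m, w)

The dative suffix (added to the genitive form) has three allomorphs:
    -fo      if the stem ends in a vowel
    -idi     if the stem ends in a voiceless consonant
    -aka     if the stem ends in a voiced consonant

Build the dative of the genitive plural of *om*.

Since the final consonant of *om* is /m/ (a nasal), it takes -nef, giving *omnef*.
The final consonant of the plural form *omnef* is /f/, which is labial, so the genitive suffix is -a, giving *omnefa*.
Since the final sound of the genitive form *omnefa* is /a/ (a vowel), it takes -fo, giving *omnefafo*.

omnefafo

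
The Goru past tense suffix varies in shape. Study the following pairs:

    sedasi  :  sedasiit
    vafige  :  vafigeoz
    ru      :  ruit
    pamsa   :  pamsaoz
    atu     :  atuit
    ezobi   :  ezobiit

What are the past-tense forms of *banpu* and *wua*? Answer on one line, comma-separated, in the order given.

banpuit, wuaoz

Looking at the last vowel of each stem: -it when the last vowel of the stem is a high vowel (*sedasi*, *ru*, *atu*, *ezobi*); -oz when the last vowel of the stem is a non-high vowel (*vafige*, *pamsa*).
Since the last vowel of *banpu* is /u/ (a high vowel), it takes -it, giving *banpuit*.
Since the last vowel of *wua* is /a/ (a non-high vowel), it takes -oz, giving *wuaoz*.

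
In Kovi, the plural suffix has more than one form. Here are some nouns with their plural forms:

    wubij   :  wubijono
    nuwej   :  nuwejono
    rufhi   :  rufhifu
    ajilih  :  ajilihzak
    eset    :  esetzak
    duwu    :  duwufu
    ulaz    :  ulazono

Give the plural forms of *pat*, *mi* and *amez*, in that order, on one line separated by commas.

The pattern is voicing of the final sound: -zak when the stem ends in a voiceless consonant (*ajilih*, *eset*); -ono when the stem ends in a voiced consonant (*wubij*, *nuwej*, *ulaz*); -fu when the stem ends in a vowel (*rufhi*, *duwu*).
*pat*: final sound = /t/, a voiceless consonant → -zak → *patzak*.
*mi*: final sound = /i/, a vowel → -fu → *mifu*.
*amez*: final sound = /z/, a voiced consonant → -ono → *amezono*.

patzak, mifu, amezono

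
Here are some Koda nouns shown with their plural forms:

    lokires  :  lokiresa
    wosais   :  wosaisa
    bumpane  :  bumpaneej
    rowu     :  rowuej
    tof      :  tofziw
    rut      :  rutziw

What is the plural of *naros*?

narosa

The alternation tracks the final sound of the stem — -a when the stem ends in a sibilant (*lokires*, *wosais*); -ziw when the stem ends in a non-sibilant consonant (*tof*, *rut*); -ej when the stem ends in a vowel (*bumpane*, *rowu*).
The final sound of *naros* is /s/, which is a sibilant, so the suffix is -a, giving *narosa*.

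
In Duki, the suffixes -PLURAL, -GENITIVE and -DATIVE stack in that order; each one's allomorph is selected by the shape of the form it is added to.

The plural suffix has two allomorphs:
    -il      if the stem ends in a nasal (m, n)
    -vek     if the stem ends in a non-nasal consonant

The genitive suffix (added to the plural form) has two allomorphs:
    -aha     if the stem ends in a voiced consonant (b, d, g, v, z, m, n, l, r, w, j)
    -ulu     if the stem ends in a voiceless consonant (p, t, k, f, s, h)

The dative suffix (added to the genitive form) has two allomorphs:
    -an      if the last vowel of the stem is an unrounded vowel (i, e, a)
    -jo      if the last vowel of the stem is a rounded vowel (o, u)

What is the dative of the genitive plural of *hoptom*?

hoptomilahaan

Since the final consonant of *hoptom* is /m/ (a nasal), it takes -il, giving *hoptomil*.
The plural form *hoptomil* — final consonant /l/ (voiced) → -aha → *hoptomilaha*.
The genitive form *hoptomilaha*: last vowel = /a/, an unrounded vowel → -an → *hoptomilahaan*.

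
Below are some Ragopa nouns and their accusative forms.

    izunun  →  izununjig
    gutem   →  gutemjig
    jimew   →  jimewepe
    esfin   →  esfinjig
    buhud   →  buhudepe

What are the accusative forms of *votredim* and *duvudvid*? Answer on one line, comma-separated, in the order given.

The alternation tracks the final consonant of the stem — -jig when the stem ends in a nasal (*izunun*, *gutem*, *esfin*); -epe when the stem ends in a non-nasal consonant (*jimew*, *buhud*).
The final consonant of *votredim* is /m/, which is a nasal, so the suffix is -jig, giving *votredimjig*.
*duvudvid*: final consonant = /d/, non-nasal → -epe → *duvudvidepe*.

votredimjig, duvudvidepe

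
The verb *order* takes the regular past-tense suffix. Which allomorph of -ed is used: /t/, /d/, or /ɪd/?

/d/

The stem *order* ends in a voiced sound other than /d/.
The -ed suffix is realized as /ɪd/ after /t, d/; as /t/ after other voiceless consonants; and as /d/ after other voiced sounds.
So -ed on *order* is pronounced /d/.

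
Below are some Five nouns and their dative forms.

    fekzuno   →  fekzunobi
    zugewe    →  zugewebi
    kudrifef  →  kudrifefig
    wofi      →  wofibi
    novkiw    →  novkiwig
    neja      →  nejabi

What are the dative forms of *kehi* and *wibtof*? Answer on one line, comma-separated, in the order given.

kehibi, wibtofig

The suffix is conditioned by the final sound: -ig when the stem ends in a consonant (*kudrifef*, *novkiw*); -bi when the stem ends in a vowel (*fekzuno*, *zugewe*, *wofi*, *neja*).
*kehi*: final sound = /i/, a vowel → -bi → *kehibi*.
*wibtof*: final sound = /f/, a consonant → -ig → *wibtofig*.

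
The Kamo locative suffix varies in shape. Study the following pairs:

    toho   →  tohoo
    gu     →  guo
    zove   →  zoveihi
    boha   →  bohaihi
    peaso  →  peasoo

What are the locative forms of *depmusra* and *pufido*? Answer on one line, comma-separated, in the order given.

The suffix is conditioned by the last vowel: -o when the last vowel of the stem is a rounded vowel (*toho*, *gu*, *peaso*); -ihi when the last vowel of the stem is an unrounded vowel (*zove*, *boha*).
*depmusra* — last vowel /a/ (an unrounded vowel) → -ihi → *depmusraihi*.
*pufido* — last vowel /o/ (a rounded vowel) → -o → *pufidoo*.

depmusraihi, pufidoo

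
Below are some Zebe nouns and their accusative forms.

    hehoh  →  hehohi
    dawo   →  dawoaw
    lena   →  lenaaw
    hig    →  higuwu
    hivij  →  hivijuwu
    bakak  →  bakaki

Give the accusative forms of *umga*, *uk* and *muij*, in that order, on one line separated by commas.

The alternation tracks the final sound of the stem — -i when the stem ends in a voiceless consonant (*hehoh*, *bakak*); -uwu when the stem ends in a voiced consonant (*hig*, *hivij*); -aw when the stem ends in a vowel (*dawo*, *lena*).
*umga* — final sound /a/ (a vowel) → -aw → *umgaaw*.
*uk* — final sound /k/ (a voiceless consonant) → -i → *uki*.
The final sound of *muij* is /j/, which is a voiced consonant, so the suffix is -uwu, giving *muijuwu*.

umgaaw, uki, muijuwu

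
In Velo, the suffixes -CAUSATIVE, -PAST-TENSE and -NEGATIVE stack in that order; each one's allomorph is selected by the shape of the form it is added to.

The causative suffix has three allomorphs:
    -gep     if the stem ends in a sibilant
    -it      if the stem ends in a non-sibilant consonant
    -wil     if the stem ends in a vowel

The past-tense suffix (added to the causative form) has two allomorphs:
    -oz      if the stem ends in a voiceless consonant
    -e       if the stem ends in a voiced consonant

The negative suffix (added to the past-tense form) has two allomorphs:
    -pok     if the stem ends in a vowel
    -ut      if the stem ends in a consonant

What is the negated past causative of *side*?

*side* — final sound /e/ (a vowel) → -wil → *sidewil*.
The causative form *sidewil* — final consonant /l/ (voiced) → -e → *sidewile*.
Since the final sound of the past-tense form *sidewile* is /e/ (a vowel), it takes -pok, giving *sidewilepok*.

sidewilepok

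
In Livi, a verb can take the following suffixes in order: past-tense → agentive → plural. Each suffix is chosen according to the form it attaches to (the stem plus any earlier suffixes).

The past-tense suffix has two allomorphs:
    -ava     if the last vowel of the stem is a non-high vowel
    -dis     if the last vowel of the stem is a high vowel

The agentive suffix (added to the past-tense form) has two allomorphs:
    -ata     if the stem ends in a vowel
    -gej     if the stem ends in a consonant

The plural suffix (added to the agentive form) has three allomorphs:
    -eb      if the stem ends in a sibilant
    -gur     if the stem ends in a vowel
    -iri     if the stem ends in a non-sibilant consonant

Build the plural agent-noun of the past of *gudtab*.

gudtabavaatagur

*gudtab* — last vowel /a/ (a non-high vowel) → -ava → *gudtabava*.
The past-tense form *gudtabava* — final sound /a/ (a vowel) → -ata → *gudtabavaata*.
Since the final sound of the agentive form *gudtabavaata* is /a/ (a vowel), it takes -gur, giving *gudtabavaatagur*.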